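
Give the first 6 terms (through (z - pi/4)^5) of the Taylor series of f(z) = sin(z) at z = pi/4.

sqrt(2)*(z - pi/4)^5/240 + sqrt(2)*(z - pi/4)^4/48 - sqrt(2)*(z - pi/4)^3/12 - sqrt(2)*(z - pi/4)^2/4 + sqrt(2)*(z - pi/4)/2 + sqrt(2)/2

Apply the Taylor formula c_k = f^(k)(a)/k!.
f(pi/4) = sqrt(2)/2
f′(pi/4) = sqrt(2)/2
f′′(pi/4) = -sqrt(2)/2
f′′′(pi/4) = -sqrt(2)/2
f^(4)(pi/4) = sqrt(2)/2
f^(5)(pi/4) = sqrt(2)/2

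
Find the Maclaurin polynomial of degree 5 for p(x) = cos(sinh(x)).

Let u equal the inner series; expand the outer function in u and truncate.
p(0) = 1
p′(0) = 0
p′′(0) = -1
p′′′(0) = 0
p^(4)(0) = -3
p^(5)(0) = 0
The Taylor polynomial is Σ p^(k)(0)/k! · x^k.

-x^4/8 - x^2/2 + 1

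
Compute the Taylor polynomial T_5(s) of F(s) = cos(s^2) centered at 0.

F(0) = 1
F′(0) = 0
F′′(0) = 0
F′′′(0) = 0
F^(4)(0) = -12
F^(5)(0) = 0
Dividing each by k! gives the coefficients c_0, ..., c_5.

1 - s^4/2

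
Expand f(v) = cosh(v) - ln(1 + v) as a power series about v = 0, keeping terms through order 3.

-v^3/3 + v^2 - v + 1

Expand each term separately and add.
f(0) = 1
f′(0) = -1
f′′(0) = 2
f′′′(0) = -2
The Taylor polynomial is Σ f^(k)(0)/k! · v^k.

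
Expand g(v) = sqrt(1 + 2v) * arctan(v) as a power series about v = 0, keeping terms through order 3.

-5*v^3/6 + v^2 + v

Multiply the two series term by term and collect like powers.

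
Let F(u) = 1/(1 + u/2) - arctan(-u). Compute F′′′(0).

Combine the two series term by term.
From the series, [u^3] F = -11/24; multiply by 3! = 6 to get -11/4.

-11/4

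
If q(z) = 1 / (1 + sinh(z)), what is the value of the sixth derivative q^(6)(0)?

1232

Use the geometric series for the reciprocal, then substitute.
The coefficient of z^6 in the expansion is 77/45, so q^(6)(0) = 6! * (77/45) = 1232.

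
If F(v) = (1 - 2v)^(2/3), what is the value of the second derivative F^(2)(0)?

Apply the Taylor formula c_k = f^(k)(a)/k!.
The coefficient of v^2 in the expansion is -4/9, so F′′(0) = 2! * (-4/9) = -8/9.

-8/9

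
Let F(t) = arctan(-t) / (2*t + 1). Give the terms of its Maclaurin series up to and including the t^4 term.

22*t^4/3 - 11*t^3/3 + 2*t^2 - t

Use 1/(1 - r) = Σ r^k on the denominator, then take the Cauchy product.
F(0) = 0
F′(0) = -1
F′′(0) = 4
F′′′(0) = -22
F^(4)(0) = 176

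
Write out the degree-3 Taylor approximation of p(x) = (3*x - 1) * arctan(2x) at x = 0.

Multiply each power in the prefactor through the base expansion.
p(0) = 0
p′(0) = -2
p′′(0) = 12
p′′′(0) = 16

8*x^3/3 + 6*x^2 - 2*x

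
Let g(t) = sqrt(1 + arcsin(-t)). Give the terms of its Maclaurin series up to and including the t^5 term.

Plug the Maclaurin series of the inner function into that of the outer and collect terms.

-123*t^5/1280 - 31*t^4/384 - 7*t^3/48 - t^2/8 - t/2 + 1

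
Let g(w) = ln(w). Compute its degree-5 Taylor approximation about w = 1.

Differentiate repeatedly and evaluate at the center.
g(1) = 0
g′(1) = 1
g′′(1) = -1
g′′′(1) = 2
g^(4)(1) = -6
g^(5)(1) = 24
Then c_k = g^(k)(1)/k! gives each Taylor coefficient.

(w - 1)^5/5 - (w - 1)^4/4 + (w - 1)^3/3 - (w - 1)^2/2 + (w - 1)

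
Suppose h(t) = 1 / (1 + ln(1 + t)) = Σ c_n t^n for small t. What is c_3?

Write 1/(1+u) = 1 - u + u^2 - u^3 + ... and substitute the series for u.
h(0) = 1
h′(0) = -1
h′′(0) = 3
h′′′(0) = -14

-7/3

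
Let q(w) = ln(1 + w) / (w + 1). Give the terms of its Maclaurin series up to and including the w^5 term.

Multiply the numerator's expansion by the denominator's geometric series.
[w^0] = 0;  [w^1] = 1;  [w^2] = -3/2;  [w^3] = 11/6;  [w^4] = -25/12;  [w^5] = 137/60.

137*w^5/60 - 25*w^4/12 + 11*w^3/6 - 3*w^2/2 + w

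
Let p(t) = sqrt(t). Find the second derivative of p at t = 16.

-1/256

The coefficient of (t - 16)^2 in the expansion is -1/512, so p′′(16) = 2! * (-1/512) = -1/256.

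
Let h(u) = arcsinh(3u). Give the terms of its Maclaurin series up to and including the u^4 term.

-9*u^3/2 + 3*u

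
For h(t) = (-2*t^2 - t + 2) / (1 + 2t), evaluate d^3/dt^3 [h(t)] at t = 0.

Multiply each power in the prefactor through the base expansion.
From the series, [t^3] h = -16; multiply by 3! = 6 to get -96.

-96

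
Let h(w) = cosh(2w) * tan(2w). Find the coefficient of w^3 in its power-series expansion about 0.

20/3

Take the Cauchy product of the two expansions.
h(0) = 0
h′(0) = 2
h′′(0) = 0
h′′′(0) = 40
So c_3 = h′′′(0)/3! = 20/3.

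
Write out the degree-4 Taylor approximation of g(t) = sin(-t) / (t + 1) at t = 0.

5*t^4/6 - 5*t^3/6 + t^2 - t

Use 1/(1 - r) = Σ r^k on the denominator, then take the Cauchy product.
g(0) = 0
g′(0) = -1
g′′(0) = 2
g′′′(0) = -5
g^(4)(0) = 20
Dividing each by k! gives the coefficients c_0, ..., c_4.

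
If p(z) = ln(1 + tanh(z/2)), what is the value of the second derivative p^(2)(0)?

-1/4

Substitute the inner expansion into the outer series and collect powers.
The coefficient of z^2 in the expansion is -1/8, so p′′(0) = 2! * (-1/8) = -1/4.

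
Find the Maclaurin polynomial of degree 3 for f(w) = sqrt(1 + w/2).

Compute the successive derivatives at the expansion point and divide by k!.
[w^0] = 1;  [w^1] = 1/4;  [w^2] = -1/32;  [w^3] = 1/128.

w^3/128 - w^2/32 + w/4 + 1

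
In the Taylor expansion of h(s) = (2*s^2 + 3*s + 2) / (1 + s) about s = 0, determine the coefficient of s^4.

1

Distribute the polynomial across the series and collect like powers.
So c_4 = h^(4)(0)/4! = 1.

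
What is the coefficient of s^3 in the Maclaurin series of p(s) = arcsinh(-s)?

[s^0] = 0;  [s^1] = -1;  [s^2] = 0;  [s^3] = 1/6.
So c_3 = p′′′(0)/3! = 1/6.

1/6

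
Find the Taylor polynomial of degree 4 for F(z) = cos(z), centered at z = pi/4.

sqrt(2)*(z - pi/4)^4/48 + sqrt(2)*(z - pi/4)^3/12 - sqrt(2)*(z - pi/4)^2/4 - sqrt(2)*(z - pi/4)/2 + sqrt(2)/2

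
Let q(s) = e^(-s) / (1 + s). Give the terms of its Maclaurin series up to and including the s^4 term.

Write out both Maclaurin series and multiply, keeping only the needed powers.
[s^0] = 1;  [s^1] = -2;  [s^2] = 5/2;  [s^3] = -8/3;  [s^4] = 65/24.

65*s^4/24 - 8*s^3/3 + 5*s^2/2 - 2*s + 1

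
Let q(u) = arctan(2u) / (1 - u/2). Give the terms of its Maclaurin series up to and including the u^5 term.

Multiply the two series term by term and collect like powers.
[u^0] = 0;  [u^1] = 2;  [u^2] = 1;  [u^3] = -13/6;  [u^4] = -13/12;  [u^5] = 703/120.

703*u^5/120 - 13*u^4/12 - 13*u^3/6 + u^2 + 2*u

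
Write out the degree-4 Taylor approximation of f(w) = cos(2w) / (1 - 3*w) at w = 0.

191*w^4/3 + 21*w^3 + 7*w^2 + 3*w + 1

Expand 1/(denominator) as a geometric series and multiply by the numerator's series.
[w^0] = 1;  [w^1] = 3;  [w^2] = 7;  [w^3] = 21;  [w^4] = 191/3.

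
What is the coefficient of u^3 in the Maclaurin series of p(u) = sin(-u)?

1/6

Differentiate repeatedly and evaluate at the center.
[u^0] = 0;  [u^1] = -1;  [u^2] = 0;  [u^3] = 1/6.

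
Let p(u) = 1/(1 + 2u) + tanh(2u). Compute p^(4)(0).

384

Combine the two series term by term.
The coefficient of u^4 in the expansion is 16, so p^(4)(0) = 4! * (16) = 384.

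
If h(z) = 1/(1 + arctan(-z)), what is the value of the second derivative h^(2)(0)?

Plug the Maclaurin series of the inner function into that of the outer and collect terms.
From the series, [z^2] h = 1; multiply by 2! = 2 to get 2.

2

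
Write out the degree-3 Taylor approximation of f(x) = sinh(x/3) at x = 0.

[x^0] = 0;  [x^1] = 1/3;  [x^2] = 0;  [x^3] = 1/162.

x^3/162 + x/3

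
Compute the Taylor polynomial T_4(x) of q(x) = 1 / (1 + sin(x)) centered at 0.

Expand as Σ (-1)^k u^k with u equal to the inner function's series.

2*x^4/3 - 5*x^3/6 + x^2 - x + 1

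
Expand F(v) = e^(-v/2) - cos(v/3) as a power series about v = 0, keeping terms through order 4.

Add the two expansions coefficient-wise.
[v^0] = 0;  [v^1] = -1/2;  [v^2] = 13/72;  [v^3] = -1/48;  [v^4] = 65/31104.

65*v^4/31104 - v^3/48 + 13*v^2/72 - v/2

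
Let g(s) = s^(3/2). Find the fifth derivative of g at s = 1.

-45/32

The coefficient of (s - 1)^5 in the expansion is -3/256, so g^(5)(1) = 5! * (-3/256) = -45/32.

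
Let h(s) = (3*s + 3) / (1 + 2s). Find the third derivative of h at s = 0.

-72

Distribute the polynomial across the series and collect like powers.
From the series, [s^3] h = -12; multiply by 3! = 6 to get -72.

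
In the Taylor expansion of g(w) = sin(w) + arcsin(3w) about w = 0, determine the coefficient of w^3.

Add the two expansions coefficient-wise.
g(0) = 0
g′(0) = 4
g′′(0) = 0
g′′′(0) = 26
So c_3 = g′′′(0)/3! = 13/3.

13/3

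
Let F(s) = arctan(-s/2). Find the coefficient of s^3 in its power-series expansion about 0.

1/24

Compute the successive derivatives at the expansion point and divide by k!.
F(0) = 0
F′(0) = -1/2
F′′(0) = 0
F′′′(0) = 1/4
The Taylor polynomial is Σ F^(k)(0)/k! · s^k.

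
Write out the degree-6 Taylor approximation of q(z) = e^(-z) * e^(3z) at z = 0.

4*z^6/45 + 4*z^5/15 + 2*z^4/3 + 4*z^3/3 + 2*z^2 + 2*z + 1

Take the Cauchy product of the two expansions.
q(0) = 1
q′(0) = 2
q′′(0) = 4
q′′′(0) = 8
q^(4)(0) = 16
q^(5)(0) = 32
q^(6)(0) = 64
Dividing each by k! gives the coefficients c_0, ..., c_6.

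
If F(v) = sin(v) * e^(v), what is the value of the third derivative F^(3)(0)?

2

Multiply the two series term by term and collect like powers.
The coefficient of v^3 in the expansion is 1/3, so F′′′(0) = 3! * (1/3) = 2.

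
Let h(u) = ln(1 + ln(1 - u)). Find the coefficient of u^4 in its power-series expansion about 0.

-35/24

Plug the Maclaurin series of the inner function into that of the outer and collect terms.
h(0) = 0
h′(0) = -1
h′′(0) = -2
h′′′(0) = -7
h^(4)(0) = -35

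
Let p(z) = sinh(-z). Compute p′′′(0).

From the series, [z^3] p = -1/6; multiply by 3! = 6 to get -1.

-1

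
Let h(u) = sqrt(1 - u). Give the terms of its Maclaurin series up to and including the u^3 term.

-u^3/16 - u^2/8 - u/2 + 1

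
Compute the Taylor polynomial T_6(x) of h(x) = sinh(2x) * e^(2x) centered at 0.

Multiply the two series term by term and collect like powers.
h(0) = 0
h′(0) = 2
h′′(0) = 8
h′′′(0) = 32
h^(4)(0) = 128
h^(5)(0) = 512
h^(6)(0) = 2048

128*x^6/45 + 64*x^5/15 + 16*x^4/3 + 16*x^3/3 + 4*x^2 + 2*x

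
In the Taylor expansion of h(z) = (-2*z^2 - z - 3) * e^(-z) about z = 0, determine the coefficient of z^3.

Shift and add copies of the series according to the polynomial's terms.
h(0) = -3
h′(0) = 2
h′′(0) = -5
h′′′(0) = 12
So c_3 = h′′′(0)/3! = 2.

2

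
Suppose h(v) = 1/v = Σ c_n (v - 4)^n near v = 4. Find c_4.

h(4) = 1/4
h′(4) = -1/16
h′′(4) = 1/32
h′′′(4) = -3/128
h^(4)(4) = 3/128

1/1024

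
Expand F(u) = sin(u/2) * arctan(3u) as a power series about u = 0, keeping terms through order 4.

-73*u^4/16 + 3*u^2/2

Multiply the two series term by term and collect like powers.
F(0) = 0
F′(0) = 0
F′′(0) = 3
F′′′(0) = 0
F^(4)(0) = -219/2
Then c_k = F^(k)(0)/k! gives each Taylor coefficient.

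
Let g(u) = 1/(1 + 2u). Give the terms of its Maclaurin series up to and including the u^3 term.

-8*u^3 + 4*u^2 - 2*u + 1

g(0) = 1
g′(0) = -2
g′′(0) = 8
g′′′(0) = -48
Dividing each by k! gives the coefficients c_0, ..., c_3.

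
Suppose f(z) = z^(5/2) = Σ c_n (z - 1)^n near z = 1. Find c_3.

f(1) = 1
f′(1) = 5/2
f′′(1) = 15/4
f′′′(1) = 15/8
So c_3 = f′′′(1)/3! = 5/16.

5/16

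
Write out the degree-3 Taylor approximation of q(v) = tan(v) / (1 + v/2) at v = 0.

7*v^3/12 - v^2/2 + v

Multiply the two series term by term and collect like powers.
q(0) = 0
q′(0) = 1
q′′(0) = -1
q′′′(0) = 7/2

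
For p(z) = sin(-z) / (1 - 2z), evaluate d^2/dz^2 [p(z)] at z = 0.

-4

Take the Cauchy product of the two expansions.
From the series, [z^2] p = -2; multiply by 2! = 2 to get -4.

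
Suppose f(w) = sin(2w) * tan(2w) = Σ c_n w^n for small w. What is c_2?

Write out both Maclaurin series and multiply, keeping only the needed powers.

4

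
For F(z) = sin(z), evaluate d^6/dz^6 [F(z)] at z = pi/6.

The coefficient of (z - pi/6)^6 in the expansion is -1/1440, so F^(6)(pi/6) = 6! * (-1/1440) = -1/2.

-1/2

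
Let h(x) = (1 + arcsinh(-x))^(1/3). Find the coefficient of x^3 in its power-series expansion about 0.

Compose series: expand the inner function first, then feed it into the outer expansion.
h(0) = 1
h′(0) = -1/3
h′′(0) = -2/9
h′′′(0) = -1/27

-1/162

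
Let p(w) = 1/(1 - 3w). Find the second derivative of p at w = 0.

18

Use the known series and substitute for the argument.
The coefficient of w^2 in the expansion is 9, so p′′(0) = 2! * (9) = 18.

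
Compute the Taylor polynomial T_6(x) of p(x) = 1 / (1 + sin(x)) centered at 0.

17*x^6/45 - 61*x^5/120 + 2*x^4/3 - 5*x^3/6 + x^2 - x + 1

Use the geometric series for the reciprocal, then substitute.
p(0) = 1
p′(0) = -1
p′′(0) = 2
p′′′(0) = -5
p^(4)(0) = 16
p^(5)(0) = -61
p^(6)(0) = 272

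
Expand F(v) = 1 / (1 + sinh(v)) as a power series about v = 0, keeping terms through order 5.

-181*v^5/120 + 4*v^4/3 - 7*v^3/6 + v^2 - v + 1

Use the geometric series for the reciprocal, then substitute.
F(0) = 1
F′(0) = -1
F′′(0) = 2
F′′′(0) = -7
F^(4)(0) = 32
F^(5)(0) = -181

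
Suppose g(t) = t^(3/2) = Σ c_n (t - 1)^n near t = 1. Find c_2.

3/8

g(1) = 1
g′(1) = 3/2
g′′(1) = 3/4
So c_2 = g′′(1)/2! = 3/8.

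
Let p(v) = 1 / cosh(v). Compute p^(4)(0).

Invert the denominator's series and multiply.
The coefficient of v^4 in the expansion is 5/24, so p^(4)(0) = 4! * (5/24) = 5.

5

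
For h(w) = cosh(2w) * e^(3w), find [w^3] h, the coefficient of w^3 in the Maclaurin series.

Multiply the two series term by term and collect like powers.
h(0) = 1
h′(0) = 3
h′′(0) = 13
h′′′(0) = 63
So c_3 = h′′′(0)/3! = 21/2.

21/2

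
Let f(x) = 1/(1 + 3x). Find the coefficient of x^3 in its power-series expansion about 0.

-27

Compute the successive derivatives at the expansion point and divide by k!.
[x^0] = 1;  [x^1] = -3;  [x^2] = 9;  [x^3] = -27.
So c_3 = f′′′(0)/3! = -27.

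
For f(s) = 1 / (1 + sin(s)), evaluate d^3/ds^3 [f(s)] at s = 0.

-5

Write 1/(1+u) = 1 - u + u^2 - u^3 + ... and substitute the series for u.
The coefficient of s^3 in the expansion is -5/6, so f′′′(0) = 3! * (-5/6) = -5.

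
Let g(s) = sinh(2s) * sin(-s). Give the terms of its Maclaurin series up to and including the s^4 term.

-s^4 - 2*s^2

Expand each factor separately, then convolve coefficients.
g(0) = 0
g′(0) = 0
g′′(0) = -4
g′′′(0) = 0
g^(4)(0) = -24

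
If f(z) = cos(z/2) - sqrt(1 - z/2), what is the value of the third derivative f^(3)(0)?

3/64

Combine the two series term by term.
From the series, [z^3] f = 1/128; multiply by 3! = 6 to get 3/64.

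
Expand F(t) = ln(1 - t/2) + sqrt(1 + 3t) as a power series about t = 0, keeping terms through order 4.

Expand each term separately and add.
F(0) = 1
F′(0) = 1
F′′(0) = -5/2
F′′′(0) = 79/8
F^(4)(0) = -1221/16

-407*t^4/128 + 79*t^3/48 - 5*t^2/4 + t + 1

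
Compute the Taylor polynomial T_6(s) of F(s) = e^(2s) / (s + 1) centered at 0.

7*s^6/45 - s^5/15 + s^4/3 + s^3/3 + s^2 + s + 1

Use 1/(1 - r) = Σ r^k on the denominator, then take the Cauchy product.
F(0) = 1
F′(0) = 1
F′′(0) = 2
F′′′(0) = 2
F^(4)(0) = 8
F^(5)(0) = -8
F^(6)(0) = 112
Then c_k = F^(k)(0)/k! gives each Taylor coefficient.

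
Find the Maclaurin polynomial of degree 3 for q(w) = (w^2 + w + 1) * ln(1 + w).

Multiply each power in the prefactor through the base expansion.
q(0) = 0
q′(0) = 1
q′′(0) = 1
q′′′(0) = 5
The Taylor polynomial is Σ q^(k)(0)/k! · w^k.

5*w^3/6 + w^2/2 + w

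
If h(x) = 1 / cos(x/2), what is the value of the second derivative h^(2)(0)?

Divide the numerator series by the denominator series (power-series long division).
The coefficient of x^2 in the expansion is 1/8, so h′′(0) = 2! * (1/8) = 1/4.

1/4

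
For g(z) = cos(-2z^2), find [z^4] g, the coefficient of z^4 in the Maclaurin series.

g(0) = 1
g′(0) = 0
g′′(0) = 0
g′′′(0) = 0
g^(4)(0) = -48
So c_4 = g^(4)(0)/4! = -2.

-2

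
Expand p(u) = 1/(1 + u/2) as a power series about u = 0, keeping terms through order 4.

u^4/16 - u^3/8 + u^2/4 - u/2 + 1

Use the known series and substitute for the argument.
[u^0] = 1;  [u^1] = -1/2;  [u^2] = 1/4;  [u^3] = -1/8;  [u^4] = 1/16.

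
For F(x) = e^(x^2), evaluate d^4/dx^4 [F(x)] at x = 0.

Apply the Taylor formula c_k = f^(k)(a)/k!.
The coefficient of x^4 in the expansion is 1/2, so F^(4)(0) = 4! * (1/2) = 12.

12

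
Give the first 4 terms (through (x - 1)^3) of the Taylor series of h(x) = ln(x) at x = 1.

(x - 1)^3/3 - (x - 1)^2/2 + (x - 1)

[(x - 1)^0] = 0;  [(x - 1)^1] = 1;  [(x - 1)^2] = -1/2;  [(x - 1)^3] = 1/3.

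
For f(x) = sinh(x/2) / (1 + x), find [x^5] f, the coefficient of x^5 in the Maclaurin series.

667/1280

Multiply the two series term by term and collect like powers.
f(0) = 0
f′(0) = 1/2
f′′(0) = -1
f′′′(0) = 25/8
f^(4)(0) = -25/2
f^(5)(0) = 2001/32
So c_5 = f^(5)(0)/5! = 667/1280.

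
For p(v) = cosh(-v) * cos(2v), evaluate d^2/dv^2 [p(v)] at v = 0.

-3

Take the Cauchy product of the two expansions.
The coefficient of v^2 in the expansion is -3/2, so p′′(0) = 2! * (-3/2) = -3.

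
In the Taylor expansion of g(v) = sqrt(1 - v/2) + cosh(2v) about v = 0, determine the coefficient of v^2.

63/32

Expand each term separately and add.
g(0) = 2
g′(0) = -1/4
g′′(0) = 63/16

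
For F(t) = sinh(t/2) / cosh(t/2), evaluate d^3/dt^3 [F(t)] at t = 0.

-1/4

Invert the denominator's series and multiply.
From the series, [t^3] F = -1/24; multiply by 3! = 6 to get -1/4.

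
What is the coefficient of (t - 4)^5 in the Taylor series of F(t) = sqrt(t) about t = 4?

7/131072

Compute the successive derivatives at the expansion point and divide by k!.
[(t - 4)^0] = 2;  [(t - 4)^1] = 1/4;  [(t - 4)^2] = -1/64;  [(t - 4)^3] = 1/512;  [(t - 4)^4] = -5/16384;  [(t - 4)^5] = 7/131072.
So c_5 = F^(5)(4)/5! = 7/131072.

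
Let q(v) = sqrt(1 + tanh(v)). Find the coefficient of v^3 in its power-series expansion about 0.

-5/48

Substitute the inner expansion into the outer series and collect powers.
q(0) = 1
q′(0) = 1/2
q′′(0) = -1/4
q′′′(0) = -5/8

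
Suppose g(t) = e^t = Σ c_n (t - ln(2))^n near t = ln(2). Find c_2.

1

g(ln(2)) = 2
g′(ln(2)) = 2
g′′(ln(2)) = 2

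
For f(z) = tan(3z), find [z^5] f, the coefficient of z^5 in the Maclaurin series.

162/5

f(0) = 0
f′(0) = 3
f′′(0) = 0
f′′′(0) = 54
f^(4)(0) = 0
f^(5)(0) = 3888
So c_5 = f^(5)(0)/5! = 162/5.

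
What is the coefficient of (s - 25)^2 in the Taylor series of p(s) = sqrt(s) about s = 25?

-1/1000

p(25) = 5
p′(25) = 1/10
p′′(25) = -1/500
So c_2 = p′′(25)/2! = -1/1000.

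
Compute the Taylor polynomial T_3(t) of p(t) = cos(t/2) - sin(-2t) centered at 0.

-4*t^3/3 - t^2/8 + 2*t + 1

Add the two expansions coefficient-wise.
p(0) = 1
p′(0) = 2
p′′(0) = -1/4
p′′′(0) = -8
The Taylor polynomial is Σ p^(k)(0)/k! · t^k.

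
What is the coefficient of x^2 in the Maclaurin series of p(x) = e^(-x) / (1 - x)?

Expand 1/(denominator) as a geometric series and multiply by the numerator's series.
[x^0] = 1;  [x^1] = 0;  [x^2] = 1/2.

1/2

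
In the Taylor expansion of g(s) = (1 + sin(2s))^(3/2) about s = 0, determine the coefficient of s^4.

-13/8

Compose series: expand the inner function first, then feed it into the outer expansion.
[s^0] = 1;  [s^1] = 3;  [s^2] = 3/2;  [s^3] = -5/2;  [s^4] = -13/8.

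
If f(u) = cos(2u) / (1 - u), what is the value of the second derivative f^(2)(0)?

-2

Use 1/(1 - r) = Σ r^k on the denominator, then take the Cauchy product.
From the series, [u^2] f = -1; multiply by 2! = 2 to get -2.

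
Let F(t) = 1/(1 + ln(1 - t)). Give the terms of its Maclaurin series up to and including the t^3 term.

Substitute the inner expansion into the outer series and collect powers.
F(0) = 1
F′(0) = 1
F′′(0) = 3
F′′′(0) = 14

7*t^3/3 + 3*t^2/2 + t + 1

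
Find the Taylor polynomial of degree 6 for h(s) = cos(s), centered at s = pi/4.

-sqrt(2)*(s - pi/4)^6/1440 - sqrt(2)*(s - pi/4)^5/240 + sqrt(2)*(s - pi/4)^4/48 + sqrt(2)*(s - pi/4)^3/12 - sqrt(2)*(s - pi/4)^2/4 - sqrt(2)*(s - pi/4)/2 + sqrt(2)/2

[(s - pi/4)^0] = sqrt(2)/2;  [(s - pi/4)^1] = -sqrt(2)/2;  [(s - pi/4)^2] = -sqrt(2)/4;  [(s - pi/4)^3] = sqrt(2)/12;  [(s - pi/4)^4] = sqrt(2)/48;  [(s - pi/4)^5] = -sqrt(2)/240;  [(s - pi/4)^6] = -sqrt(2)/1440.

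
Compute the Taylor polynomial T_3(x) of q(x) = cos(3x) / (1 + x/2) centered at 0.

Take the Cauchy product of the two expansions.

17*x^3/8 - 17*x^2/4 - x/2 + 1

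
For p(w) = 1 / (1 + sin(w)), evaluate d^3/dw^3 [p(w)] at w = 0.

Use the geometric series for the reciprocal, then substitute.
The coefficient of w^3 in the expansion is -5/6, so p′′′(0) = 3! * (-5/6) = -5.

-5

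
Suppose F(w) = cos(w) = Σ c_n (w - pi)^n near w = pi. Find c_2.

F(pi) = -1
F′(pi) = 0
F′′(pi) = 1

1/2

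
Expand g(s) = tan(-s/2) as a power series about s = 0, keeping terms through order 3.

-s^3/24 - s/2

g(0) = 0
g′(0) = -1/2
g′′(0) = 0
g′′′(0) = -1/4
Then c_k = g^(k)(0)/k! gives each Taylor coefficient.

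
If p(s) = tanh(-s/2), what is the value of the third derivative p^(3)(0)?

The coefficient of s^3 in the expansion is 1/24, so p′′′(0) = 3! * (1/24) = 1/4.

1/4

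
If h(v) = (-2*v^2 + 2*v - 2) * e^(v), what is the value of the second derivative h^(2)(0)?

-2

Shift and add copies of the series according to the polynomial's terms.
The coefficient of v^2 in the expansion is -1, so h′′(0) = 2! * (-1) = -2.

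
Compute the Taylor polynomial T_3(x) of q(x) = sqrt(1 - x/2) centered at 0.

-x^3/128 - x^2/32 - x/4 + 1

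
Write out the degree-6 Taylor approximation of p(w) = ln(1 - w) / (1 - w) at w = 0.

Write out both Maclaurin series and multiply, keeping only the needed powers.
[w^0] = 0;  [w^1] = -1;  [w^2] = -3/2;  [w^3] = -11/6;  [w^4] = -25/12;  [w^5] = -137/60;  [w^6] = -49/20.

-49*w^6/20 - 137*w^5/60 - 25*w^4/12 - 11*w^3/6 - 3*w^2/2 - w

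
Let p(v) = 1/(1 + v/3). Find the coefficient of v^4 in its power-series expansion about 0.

p(0) = 1
p′(0) = -1/3
p′′(0) = 2/9
p′′′(0) = -2/9
p^(4)(0) = 8/27

1/81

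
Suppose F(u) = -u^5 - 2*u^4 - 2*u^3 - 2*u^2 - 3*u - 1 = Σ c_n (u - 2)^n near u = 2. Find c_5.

-1

Compute the successive derivatives at the expansion point and divide by k!.
So c_5 = F^(5)(2)/5! = -1.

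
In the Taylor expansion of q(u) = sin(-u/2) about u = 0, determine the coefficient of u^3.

1/48

[u^0] = 0;  [u^1] = -1/2;  [u^2] = 0;  [u^3] = 1/48.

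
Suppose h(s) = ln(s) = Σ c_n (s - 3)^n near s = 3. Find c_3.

1/81

Use the known series and substitute for the argument.
h(3) = ln(3)
h′(3) = 1/3
h′′(3) = -1/9
h′′′(3) = 2/27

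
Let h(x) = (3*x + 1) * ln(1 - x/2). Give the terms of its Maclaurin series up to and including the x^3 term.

-5*x^3/12 - 13*x^2/8 - x/2

Distribute the polynomial across the series and collect like powers.
[x^0] = 0;  [x^1] = -1/2;  [x^2] = -13/8;  [x^3] = -5/12.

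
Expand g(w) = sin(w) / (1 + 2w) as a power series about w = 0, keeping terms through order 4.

Write out both Maclaurin series and multiply, keeping only the needed powers.
g(0) = 0
g′(0) = 1
g′′(0) = -4
g′′′(0) = 23
g^(4)(0) = -184

-23*w^4/3 + 23*w^3/6 - 2*w^2 + w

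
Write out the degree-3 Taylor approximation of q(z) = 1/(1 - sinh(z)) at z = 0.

7*z^3/6 + z^2 + z + 1

Let u equal the inner series; expand the outer function in u and truncate.
q(0) = 1
q′(0) = 1
q′′(0) = 2
q′′′(0) = 7
Dividing each by k! gives the coefficients c_0, ..., c_3.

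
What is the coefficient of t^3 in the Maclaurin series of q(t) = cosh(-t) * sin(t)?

1/3

Multiply the two series term by term and collect like powers.
[t^0] = 0;  [t^1] = 1;  [t^2] = 0;  [t^3] = 1/3.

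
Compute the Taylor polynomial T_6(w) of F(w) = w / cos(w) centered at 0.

Write the quotient as an unknown series and match coefficients against numerator = denominator · series.
F(0) = 0
F′(0) = 1
F′′(0) = 0
F′′′(0) = 3
F^(4)(0) = 0
F^(5)(0) = 25
F^(6)(0) = 0

5*w^5/24 + w^3/2 + w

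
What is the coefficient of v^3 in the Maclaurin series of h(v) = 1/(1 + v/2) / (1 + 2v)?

Multiply the two series term by term and collect like powers.
h(0) = 1
h′(0) = -5/2
h′′(0) = 21/2
h′′′(0) = -255/4
So c_3 = h′′′(0)/3! = -85/8.

-85/8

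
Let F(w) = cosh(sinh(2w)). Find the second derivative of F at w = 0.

Let u equal the inner series; expand the outer function in u and truncate.
The coefficient of w^2 in the expansion is 2, so F′′(0) = 2! * (2) = 4.

4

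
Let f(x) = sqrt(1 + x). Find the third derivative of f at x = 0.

The coefficient of x^3 in the expansion is 1/16, so f′′′(0) = 3! * (1/16) = 3/8.

3/8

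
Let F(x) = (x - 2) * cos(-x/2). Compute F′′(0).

1/2

Multiply each power in the prefactor through the base expansion.
From the series, [x^2] F = 1/4; multiply by 2! = 2 to get 1/2.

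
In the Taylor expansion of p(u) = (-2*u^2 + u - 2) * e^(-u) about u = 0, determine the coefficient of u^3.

Shift and add copies of the series according to the polynomial's terms.
p(0) = -2
p′(0) = 3
p′′(0) = -8
p′′′(0) = 17
So c_3 = p′′′(0)/3! = 17/6.

17/6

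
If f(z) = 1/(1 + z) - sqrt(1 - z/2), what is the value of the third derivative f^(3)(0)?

Add the two expansions coefficient-wise.
From the series, [z^3] f = -127/128; multiply by 3! = 6 to get -381/64.

-381/64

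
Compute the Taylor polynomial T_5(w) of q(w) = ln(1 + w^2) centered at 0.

-w^4/2 + w^2

q(0) = 0
q′(0) = 0
q′′(0) = 2
q′′′(0) = 0
q^(4)(0) = -12
q^(5)(0) = 0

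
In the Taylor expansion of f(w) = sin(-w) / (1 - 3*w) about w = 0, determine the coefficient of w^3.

Use 1/(1 - r) = Σ r^k on the denominator, then take the Cauchy product.
f(0) = 0
f′(0) = -1
f′′(0) = -6
f′′′(0) = -53
The Taylor polynomial is Σ f^(k)(0)/k! · w^k.

-53/6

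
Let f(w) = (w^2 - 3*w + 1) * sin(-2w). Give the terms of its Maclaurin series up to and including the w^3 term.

Shift and add copies of the series according to the polynomial's terms.
f(0) = 0
f′(0) = -2
f′′(0) = 12
f′′′(0) = -4
Dividing each by k! gives the coefficients c_0, ..., c_3.

-2*w^3/3 + 6*w^2 - 2*w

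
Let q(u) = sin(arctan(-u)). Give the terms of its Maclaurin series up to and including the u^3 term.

u^3/2 - u

Let u equal the inner series; expand the outer function in u and truncate.
q(0) = 0
q′(0) = -1
q′′(0) = 0
q′′′(0) = 3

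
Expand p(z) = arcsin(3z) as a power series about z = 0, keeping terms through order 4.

9*z^3/2 + 3*z

p(0) = 0
p′(0) = 3
p′′(0) = 0
p′′′(0) = 27
p^(4)(0) = 0
The Taylor polynomial is Σ p^(k)(0)/k! · z^k.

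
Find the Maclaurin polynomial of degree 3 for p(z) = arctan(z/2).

-z^3/24 + z/2

p(0) = 0
p′(0) = 1/2
p′′(0) = 0
p′′′(0) = -1/4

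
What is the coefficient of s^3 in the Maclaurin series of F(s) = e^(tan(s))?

Compose series: expand the inner function first, then feed it into the outer expansion.
F(0) = 1
F′(0) = 1
F′′(0) = 1
F′′′(0) = 3
So c_3 = F′′′(0)/3! = 1/2.

1/2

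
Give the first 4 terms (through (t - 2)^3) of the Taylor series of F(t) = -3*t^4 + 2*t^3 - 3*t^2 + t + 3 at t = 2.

[(t - 2)^0] = -39;  [(t - 2)^1] = -83;  [(t - 2)^2] = -63;  [(t - 2)^3] = -22.

-22*(t - 2)^3 - 63*(t - 2)^2 - 83*(t - 2) - 39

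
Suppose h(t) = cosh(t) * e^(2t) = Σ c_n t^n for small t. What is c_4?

41/24

Expand each factor separately, then convolve coefficients.
h(0) = 1
h′(0) = 2
h′′(0) = 5
h′′′(0) = 14
h^(4)(0) = 41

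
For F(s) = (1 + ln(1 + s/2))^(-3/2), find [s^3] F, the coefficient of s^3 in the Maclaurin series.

-73/128

Let u equal the inner series; expand the outer function in u and truncate.
F(0) = 1
F′(0) = -3/4
F′′(0) = 21/16
F′′′(0) = -219/64
So c_3 = F′′′(0)/3! = -73/128.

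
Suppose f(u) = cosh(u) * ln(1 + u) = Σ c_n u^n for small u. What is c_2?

Multiply the two series term by term and collect like powers.
f(0) = 0
f′(0) = 1
f′′(0) = -1
So c_2 = f′′(0)/2! = -1/2.

-1/2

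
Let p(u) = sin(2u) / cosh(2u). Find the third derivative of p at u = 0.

-32

Write the quotient as an unknown series and match coefficients against numerator = denominator · series.
The coefficient of u^3 in the expansion is -16/3, so p′′′(0) = 3! * (-16/3) = -32.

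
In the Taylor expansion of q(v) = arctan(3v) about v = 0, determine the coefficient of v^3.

[v^0] = 0;  [v^1] = 3;  [v^2] = 0;  [v^3] = -9.
So c_3 = q′′′(0)/3! = -9.

-9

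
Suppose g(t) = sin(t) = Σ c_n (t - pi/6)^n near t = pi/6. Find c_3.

-sqrt(3)/12

[(t - pi/6)^0] = 1/2;  [(t - pi/6)^1] = sqrt(3)/2;  [(t - pi/6)^2] = -1/4;  [(t - pi/6)^3] = -sqrt(3)/12.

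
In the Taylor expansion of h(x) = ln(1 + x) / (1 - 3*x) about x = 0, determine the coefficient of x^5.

Use 1/(1 - r) = Σ r^k on the denominator, then take the Cauchy product.
h(0) = 0
h′(0) = 1
h′′(0) = 5
h′′′(0) = 47
h^(4)(0) = 558
h^(5)(0) = 8394
Dividing each by k! gives the coefficients c_0, ..., c_5.

1399/20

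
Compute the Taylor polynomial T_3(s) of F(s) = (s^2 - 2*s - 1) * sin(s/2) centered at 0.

Shift and add copies of the series according to the polynomial's terms.
F(0) = 0
F′(0) = -1/2
F′′(0) = -2
F′′′(0) = 25/8
Then c_k = F^(k)(0)/k! gives each Taylor coefficient.

25*s^3/48 - s^2 - s/2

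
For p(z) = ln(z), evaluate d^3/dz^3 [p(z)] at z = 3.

The coefficient of (z - 3)^3 in the expansion is 1/81, so p′′′(3) = 3! * (1/81) = 2/27.

2/27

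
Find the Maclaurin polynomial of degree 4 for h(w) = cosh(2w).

h(0) = 1
h′(0) = 0
h′′(0) = 4
h′′′(0) = 0
h^(4)(0) = 16

2*w^4/3 + 2*w^2 + 1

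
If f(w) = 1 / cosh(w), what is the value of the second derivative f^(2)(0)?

-1

Invert the denominator's series and multiply.
From the series, [w^2] f = -1/2; multiply by 2! = 2 to get -1.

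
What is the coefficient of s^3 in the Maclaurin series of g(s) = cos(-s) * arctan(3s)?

Take the Cauchy product of the two expansions.
g(0) = 0
g′(0) = 3
g′′(0) = 0
g′′′(0) = -63

-21/2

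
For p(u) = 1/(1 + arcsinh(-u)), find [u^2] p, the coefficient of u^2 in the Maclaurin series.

1

Compose series: expand the inner function first, then feed it into the outer expansion.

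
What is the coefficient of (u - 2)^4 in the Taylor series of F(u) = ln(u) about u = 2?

-1/64

F(2) = ln(2)
F′(2) = 1/2
F′′(2) = -1/4
F′′′(2) = 1/4
F^(4)(2) = -3/8
So c_4 = F^(4)(2)/4! = -1/64.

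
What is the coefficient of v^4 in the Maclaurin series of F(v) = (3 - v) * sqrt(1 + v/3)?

Multiply each power in the prefactor through the base expansion.

-13/3456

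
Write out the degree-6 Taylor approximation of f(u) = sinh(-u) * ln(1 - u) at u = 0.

19*u^6/72 + u^5/3 + u^4/2 + u^3/2 + u^2

Write out both Maclaurin series and multiply, keeping only the needed powers.
f(0) = 0
f′(0) = 0
f′′(0) = 2
f′′′(0) = 3
f^(4)(0) = 12
f^(5)(0) = 40
f^(6)(0) = 190
Then c_k = f^(k)(0)/k! gives each Taylor coefficient.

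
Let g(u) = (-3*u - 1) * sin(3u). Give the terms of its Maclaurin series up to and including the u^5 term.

-81*u^5/40 + 27*u^4/2 + 9*u^3/2 - 9*u^2 - 3*u

Multiply each power in the prefactor through the base expansion.
[u^0] = 0;  [u^1] = -3;  [u^2] = -9;  [u^3] = 9/2;  [u^4] = 27/2;  [u^5] = -81/40.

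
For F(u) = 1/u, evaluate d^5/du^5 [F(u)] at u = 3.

-40/243

From the series, [(u - 3)^5] F = -1/729; multiply by 5! = 120 to get -40/243.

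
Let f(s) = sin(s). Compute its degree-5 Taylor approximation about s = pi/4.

f(pi/4) = sqrt(2)/2
f′(pi/4) = sqrt(2)/2
f′′(pi/4) = -sqrt(2)/2
f′′′(pi/4) = -sqrt(2)/2
f^(4)(pi/4) = sqrt(2)/2
f^(5)(pi/4) = sqrt(2)/2
The Taylor polynomial is Σ f^(k)(pi/4)/k! · (s - pi/4)^k.

sqrt(2)*(s - pi/4)^5/240 + sqrt(2)*(s - pi/4)^4/48 - sqrt(2)*(s - pi/4)^3/12 - sqrt(2)*(s - pi/4)^2/4 + sqrt(2)*(s - pi/4)/2 + sqrt(2)/2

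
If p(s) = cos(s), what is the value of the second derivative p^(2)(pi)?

From the series, [(s - pi)^2] p = 1/2; multiply by 2! = 2 to get 1.

1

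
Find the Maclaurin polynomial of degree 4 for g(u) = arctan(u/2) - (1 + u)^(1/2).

Add the two expansions coefficient-wise.
[u^0] = -1;  [u^1] = 0;  [u^2] = 1/8;  [u^3] = -5/48;  [u^4] = 5/128.

5*u^4/128 - 5*u^3/48 + u^2/8 - 1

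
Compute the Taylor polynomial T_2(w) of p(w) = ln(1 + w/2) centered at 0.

-w^2/8 + w/2

Compute the successive derivatives at the expansion point and divide by k!.
p(0) = 0
p′(0) = 1/2
p′′(0) = -1/4
The Taylor polynomial is Σ p^(k)(0)/k! · w^k.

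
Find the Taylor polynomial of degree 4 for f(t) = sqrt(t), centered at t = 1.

-5*(t - 1)^4/128 + (t - 1)^3/16 - (t - 1)^2/8 + (t - 1)/2 + 1

Compute the successive derivatives at the expansion point and divide by k!.
f(1) = 1
f′(1) = 1/2
f′′(1) = -1/4
f′′′(1) = 3/8
f^(4)(1) = -15/16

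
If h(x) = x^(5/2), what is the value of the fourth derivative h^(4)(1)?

-15/16

Use the known series and substitute for the argument.
From the series, [(x - 1)^4] h = -5/128; multiply by 4! = 24 to get -15/16.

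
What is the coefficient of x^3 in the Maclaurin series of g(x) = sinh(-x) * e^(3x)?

Expand each factor separately, then convolve coefficients.
g(0) = 0
g′(0) = -1
g′′(0) = -6
g′′′(0) = -28
So c_3 = g′′′(0)/3! = -14/3.

-14/3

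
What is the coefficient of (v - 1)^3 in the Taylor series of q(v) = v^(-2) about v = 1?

-4

q(1) = 1
q′(1) = -2
q′′(1) = 6
q′′′(1) = -24
Dividing each by k! gives the coefficients c_0, ..., c_3.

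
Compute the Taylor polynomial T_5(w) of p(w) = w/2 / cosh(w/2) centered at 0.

5*w^5/768 - w^3/16 + w/2

Write the quotient as an unknown series and match coefficients against numerator = denominator · series.
p(0) = 0
p′(0) = 1/2
p′′(0) = 0
p′′′(0) = -3/8
p^(4)(0) = 0
p^(5)(0) = 25/32
Dividing each by k! gives the coefficients c_0, ..., c_5.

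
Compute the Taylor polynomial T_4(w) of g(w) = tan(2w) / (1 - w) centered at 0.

Multiply the two series term by term and collect like powers.
[w^0] = 0;  [w^1] = 2;  [w^2] = 2;  [w^3] = 14/3;  [w^4] = 14/3.

14*w^4/3 + 14*w^3/3 + 2*w^2 + 2*w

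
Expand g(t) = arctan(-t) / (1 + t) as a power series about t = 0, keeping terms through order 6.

13*t^6/15 - 13*t^5/15 + 2*t^4/3 - 2*t^3/3 + t^2 - t

Multiply the two series term by term and collect like powers.
g(0) = 0
g′(0) = -1
g′′(0) = 2
g′′′(0) = -4
g^(4)(0) = 16
g^(5)(0) = -104
g^(6)(0) = 624
The Taylor polynomial is Σ g^(k)(0)/k! · t^k.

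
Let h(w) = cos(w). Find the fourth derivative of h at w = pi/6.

sqrt(3)/2

The coefficient of (w - pi/6)^4 in the expansion is sqrt(3)/48, so h^(4)(pi/6) = 4! * (sqrt(3)/48) = sqrt(3)/2.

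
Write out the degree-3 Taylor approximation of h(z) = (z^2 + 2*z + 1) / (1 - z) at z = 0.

Shift and add copies of the series according to the polynomial's terms.
h(0) = 1
h′(0) = 3
h′′(0) = 8
h′′′(0) = 24

4*z^3 + 4*z^2 + 3*z + 1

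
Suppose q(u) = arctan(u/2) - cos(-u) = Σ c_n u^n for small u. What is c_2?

1/2

Add the two expansions coefficient-wise.
So c_2 = q′′(0)/2! = 1/2.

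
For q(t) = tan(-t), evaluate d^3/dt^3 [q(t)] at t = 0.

From the series, [t^3] q = -1/3; multiply by 3! = 6 to get -2.

-2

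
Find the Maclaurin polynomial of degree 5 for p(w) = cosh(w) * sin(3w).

Multiply the two series term by term and collect like powers.
p(0) = 0
p′(0) = 3
p′′(0) = 0
p′′′(0) = -18
p^(4)(0) = 0
p^(5)(0) = -12

-w^5/10 - 3*w^3 + 3*w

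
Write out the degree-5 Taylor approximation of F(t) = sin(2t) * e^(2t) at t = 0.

Write out both Maclaurin series and multiply, keeping only the needed powers.
F(0) = 0
F′(0) = 2
F′′(0) = 8
F′′′(0) = 16
F^(4)(0) = 0
F^(5)(0) = -128
Then c_k = F^(k)(0)/k! gives each Taylor coefficient.

-16*t^5/15 + 8*t^3/3 + 4*t^2 + 2*t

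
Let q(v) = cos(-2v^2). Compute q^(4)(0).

Compute the successive derivatives at the expansion point and divide by k!.
The coefficient of v^4 in the expansion is -2, so q^(4)(0) = 4! * (-2) = -48.

-48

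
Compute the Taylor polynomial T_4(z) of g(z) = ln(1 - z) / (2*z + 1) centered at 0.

Use 1/(1 - r) = Σ r^k on the denominator, then take the Cauchy product.
g(0) = 0
g′(0) = -1
g′′(0) = 3
g′′′(0) = -20
g^(4)(0) = 154
Then c_k = g^(k)(0)/k! gives each Taylor coefficient.

77*z^4/12 - 10*z^3/3 + 3*z^2/2 - z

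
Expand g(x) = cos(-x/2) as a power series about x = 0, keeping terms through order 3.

Apply the Taylor formula c_k = f^(k)(a)/k!.
[x^0] = 1;  [x^1] = 0;  [x^2] = -1/8;  [x^3] = 0.

1 - x^2/8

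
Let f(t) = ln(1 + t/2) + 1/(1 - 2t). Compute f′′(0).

Add the two expansions coefficient-wise.
The coefficient of t^2 in the expansion is 31/8, so f′′(0) = 2! * (31/8) = 31/4.

31/4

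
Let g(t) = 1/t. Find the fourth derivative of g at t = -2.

-3/4

The coefficient of (t + 2)^4 in the expansion is -1/32, so g^(4)(-2) = 4! * (-1/32) = -3/4.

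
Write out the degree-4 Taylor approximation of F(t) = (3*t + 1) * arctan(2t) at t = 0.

-8*t^4 - 8*t^3/3 + 6*t^2 + 2*t

Multiply each power in the prefactor through the base expansion.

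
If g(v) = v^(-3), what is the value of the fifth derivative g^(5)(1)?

-2520

Use the known series and substitute for the argument.
The coefficient of (v - 1)^5 in the expansion is -21, so g^(5)(1) = 5! * (-21) = -2520.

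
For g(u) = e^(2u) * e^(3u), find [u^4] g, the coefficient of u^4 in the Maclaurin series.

Take the Cauchy product of the two expansions.
g(0) = 1
g′(0) = 5
g′′(0) = 25
g′′′(0) = 125
g^(4)(0) = 625

625/24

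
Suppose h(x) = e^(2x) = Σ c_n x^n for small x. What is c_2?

2

Differentiate repeatedly and evaluate at the center.
[x^0] = 1;  [x^1] = 2;  [x^2] = 2.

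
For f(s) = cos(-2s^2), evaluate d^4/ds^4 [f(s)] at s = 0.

-48

Differentiate repeatedly and evaluate at the center.
The coefficient of s^4 in the expansion is -2, so f^(4)(0) = 4! * (-2) = -48.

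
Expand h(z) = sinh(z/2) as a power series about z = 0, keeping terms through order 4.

[z^0] = 0;  [z^1] = 1/2;  [z^2] = 0;  [z^3] = 1/48;  [z^4] = 0.

z^3/48 + z/2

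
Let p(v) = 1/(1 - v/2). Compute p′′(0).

From the series, [v^2] p = 1/4; multiply by 2! = 2 to get 1/2.

1/2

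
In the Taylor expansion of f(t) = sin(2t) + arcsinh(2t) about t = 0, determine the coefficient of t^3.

Expand each term separately and add.
f(0) = 0
f′(0) = 4
f′′(0) = 0
f′′′(0) = -16

-8/3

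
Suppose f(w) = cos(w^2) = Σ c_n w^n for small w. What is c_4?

-1/2

Apply the Taylor formula c_k = f^(k)(a)/k!.
[w^0] = 1;  [w^1] = 0;  [w^2] = 0;  [w^3] = 0;  [w^4] = -1/2.
So c_4 = f^(4)(0)/4! = -1/2.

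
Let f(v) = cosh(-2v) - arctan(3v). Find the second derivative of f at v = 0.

Add the two expansions coefficient-wise.
The coefficient of v^2 in the expansion is 2, so f′′(0) = 2! * (2) = 4.

4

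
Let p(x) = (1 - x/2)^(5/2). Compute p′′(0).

Compute the successive derivatives at the expansion point and divide by k!.
From the series, [x^2] p = 15/32; multiply by 2! = 2 to get 15/16.

15/16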